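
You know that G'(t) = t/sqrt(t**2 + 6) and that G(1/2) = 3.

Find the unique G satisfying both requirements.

G'(t) matches the chain-rule pattern g'(h)*h' with inner function h(t) = t**2 + 6; substituting u = h(t) collapses the integral.
A general antiderivative is sqrt(t**2 + 6) + C.
The condition gives C = 3 - (5/2) = 1/2.
So G(t) = sqrt(t**2 + 6) + 1/2.
Check: d/dt[sqrt(t**2 + 6) + 1/2] = t/sqrt(t**2 + 6) = G'(t).

G(t) = sqrt(t**2 + 6) + 1/2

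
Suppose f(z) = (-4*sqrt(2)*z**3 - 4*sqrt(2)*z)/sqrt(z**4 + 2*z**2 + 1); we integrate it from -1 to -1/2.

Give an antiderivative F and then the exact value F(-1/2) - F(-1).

Antiderivative: F(z) = -2*sqrt(2*z**4 + 4*z**2 + 2); value = 3*sqrt(2)/2

f matches the chain-rule pattern g'(h)*h' with inner function h(z) = 2*z**4 + 4*z**2 + 2; substituting u = h(z) collapses the integral.
F(z) = -2*sqrt(2*z**4 + 4*z**2 + 2) is an antiderivative of f.
Check: d/dz[-2*sqrt(2*z**4 + 4*z**2 + 2)] = (-4*sqrt(2)*z**3 - 4*sqrt(2)*z)/sqrt(z**4 + 2*z**2 + 1) = f(z).
F(-1/2) = -5*sqrt(2)/2; F(-1) = -4*sqrt(2).
Integral = F(-1/2) - F(-1) = 3*sqrt(2)/2.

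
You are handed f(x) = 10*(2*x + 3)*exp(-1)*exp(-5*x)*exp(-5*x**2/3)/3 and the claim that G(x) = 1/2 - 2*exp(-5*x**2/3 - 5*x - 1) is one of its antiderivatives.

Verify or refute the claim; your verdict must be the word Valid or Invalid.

d/dx[G] = (20*x + 30)*exp(-1)*exp(-5*x)*exp(-5*x**2/3)/3
This equals f(x) exactly, so the claim holds.

Valid. The derivative of G reproduces f.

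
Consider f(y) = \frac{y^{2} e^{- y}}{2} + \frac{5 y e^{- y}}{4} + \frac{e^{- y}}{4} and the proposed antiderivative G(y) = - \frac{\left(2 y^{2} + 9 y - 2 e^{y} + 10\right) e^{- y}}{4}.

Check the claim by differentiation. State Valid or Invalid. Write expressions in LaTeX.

d/dy[G] = \frac{\left(2 y^{2} + 5 y + 1\right) e^{- y}}{4}
This equals f(y) exactly, so the claim holds.

Valid - the claim checks out under differentiation.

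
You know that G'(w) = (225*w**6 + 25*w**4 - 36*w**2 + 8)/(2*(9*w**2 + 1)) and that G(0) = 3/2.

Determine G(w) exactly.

G(w) = (5*w**5 - 4*w + 4*atan(3*w) + 3)/2

Check a candidate G(w) by differentiating: d/dw[G] must match the given G'(w).
A general antiderivative is 5*w**5/2 - 2*w + 2*atan(3*w) + 5/2 + C.
The condition gives C = 3/2 - (5/2) = -1.
So G(w) = (5*w**5 - 4*w + 4*atan(3*w) + 3)/2.
Check: d/dw[(5*w**5 - 4*w + 4*atan(3*w) + 3)/2] = (225*w**6 + 25*w**4 - 36*w**2 + 8)/(18*w**2 + 2), which equals G'(w).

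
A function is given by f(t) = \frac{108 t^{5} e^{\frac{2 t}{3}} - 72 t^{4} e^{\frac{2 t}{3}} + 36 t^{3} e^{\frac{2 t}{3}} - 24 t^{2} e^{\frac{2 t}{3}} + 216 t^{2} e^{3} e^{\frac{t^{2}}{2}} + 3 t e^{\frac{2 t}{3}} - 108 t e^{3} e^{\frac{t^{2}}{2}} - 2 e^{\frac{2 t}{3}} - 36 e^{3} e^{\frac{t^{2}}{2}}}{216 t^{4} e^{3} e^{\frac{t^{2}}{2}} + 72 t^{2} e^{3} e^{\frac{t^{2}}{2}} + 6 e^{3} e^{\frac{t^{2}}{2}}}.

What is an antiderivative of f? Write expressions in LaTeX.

A candidate is checked by its d/dt: the result must match f(t).
Check: d/dt[- \frac{4 t}{4 t^{2} + \frac{2}{3}} - \frac{e^{\frac{2 t}{3}} e^{- \frac{t^{2}}{2}}}{2 e^{3}} + \frac{1}{4 t^{2} + \frac{2}{3}}] = \frac{108 t^{5} e^{\frac{2 t}{3}} - 72 t^{4} e^{\frac{2 t}{3}} + 36 t^{3} e^{\frac{2 t}{3}} - 24 t^{2} e^{\frac{2 t}{3}} + 216 t^{2} e^{3} e^{\frac{t^{2}}{2}} + 3 t e^{\frac{2 t}{3}} - 108 t e^{3} e^{\frac{t^{2}}{2}} - 2 e^{\frac{2 t}{3}} - 36 e^{3} e^{\frac{t^{2}}{2}}}{216 t^{4} e^{3} e^{\frac{t^{2}}{2}} + 72 t^{2} e^{3} e^{\frac{t^{2}}{2}} + 6 e^{3} e^{\frac{t^{2}}{2}}} = f(t).

An antiderivative is F(t) = - \frac{4 t}{4 t^{2} + \frac{2}{3}} - \frac{e^{\frac{2 t}{3}} e^{- \frac{t^{2}}{2}}}{2 e^{3}} + \frac{1}{4 t^{2} + \frac{2}{3}}.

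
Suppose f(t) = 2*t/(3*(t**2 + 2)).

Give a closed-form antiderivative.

The substitution u = t**2 + 2 works: f is exactly (dF/du)*(du/dt) for that inner function.
Check: d/dt[log(t**2 + 2)/3] = 2*t/(3*t**2 + 6), which equals f(t).

An antiderivative is F(t) = log(t**2 + 2)/3.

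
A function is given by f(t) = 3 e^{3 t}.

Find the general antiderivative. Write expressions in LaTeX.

Differentiate the proposed F(t) back; it has to land on f(t) exactly.
Check: d/dt[e^{3 t}] = 3 e^{3 t} = f(t).

F(t) = e^{3 t} + C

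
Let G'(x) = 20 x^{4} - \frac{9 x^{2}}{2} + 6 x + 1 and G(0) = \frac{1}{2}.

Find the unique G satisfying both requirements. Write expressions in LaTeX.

The integrand splits into summands that can be handled one at a time.
A general antiderivative is 4 x^{5} - \frac{3 x^{3}}{2} + 3 x^{2} + x + C.
The condition gives C = \frac{1}{2} - (0) = \frac{1}{2}.
So G(x) = 4 x^{5} - \frac{3 x^{3}}{2} + 3 x^{2} + x + \frac{1}{2}.
Check: d/dx[4 x^{5} - \frac{3 x^{3}}{2} + 3 x^{2} + x + \frac{1}{2}] = 20 x^{4} - \frac{9 x^{2}}{2} + 6 x + 1 = G'(x).

G(x) = 4 x^{5} - \frac{3 x^{3}}{2} + 3 x^{2} + x + \frac{1}{2}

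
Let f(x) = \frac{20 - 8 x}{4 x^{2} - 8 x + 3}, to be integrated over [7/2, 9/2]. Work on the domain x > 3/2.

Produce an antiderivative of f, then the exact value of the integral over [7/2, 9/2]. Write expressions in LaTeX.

Factor the denominator (\left(2 x - 3\right) \left(2 x - 1\right)) and decompose: f = - \frac{8}{2 x - 1} + \frac{4}{2 x - 3}; each piece integrates to a log, atan, or power term.
F(x) = 2 \log{\left(x - \frac{3}{2} \right)} - 4 \log{\left(x - \frac{1}{2} \right)} is an antiderivative of f.
Check: d/dx[2 \log{\left(x - \frac{3}{2} \right)} - 4 \log{\left(x - \frac{1}{2} \right)}] = \frac{20 - 8 x}{4 x^{2} - 8 x + 3} = f(x).
F(9/2) = - 4 \log{\left(4 \right)} + 2 \log{\left(3 \right)}; F(7/2) = - 4 \log{\left(3 \right)} + 2 \log{\left(2 \right)}.
Integral = F(9/2) - F(7/2) = - 4 \log{\left(4 \right)} - 2 \log{\left(2 \right)} + 6 \log{\left(3 \right)}.

Antiderivative: F(x) = 2 \log{\left(x - \frac{3}{2} \right)} - 4 \log{\left(x - \frac{1}{2} \right)}; value = - 4 \log{\left(4 \right)} - 2 \log{\left(2 \right)} + 6 \log{\left(3 \right)}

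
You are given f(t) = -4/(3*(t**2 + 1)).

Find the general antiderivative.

F(t) = -4*atan(t)/3 + C

Recover f(t) by differentiating a candidate F(t); any mismatch rules it out.
Check: d/dt[-4*atan(t)/3] = -4/(3*t**2 + 3), which equals f(t).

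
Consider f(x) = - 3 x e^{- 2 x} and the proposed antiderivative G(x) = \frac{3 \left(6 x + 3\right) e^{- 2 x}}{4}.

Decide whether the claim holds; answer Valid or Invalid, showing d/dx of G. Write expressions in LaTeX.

d/dx[G] = - 9 x e^{- 2 x}
d/dx[G] - f(x) = - 6 x e^{- 2 x} != 0.

Invalid: d/dx[G] - f = - 6 x e^{- 2 x}, which is not 0.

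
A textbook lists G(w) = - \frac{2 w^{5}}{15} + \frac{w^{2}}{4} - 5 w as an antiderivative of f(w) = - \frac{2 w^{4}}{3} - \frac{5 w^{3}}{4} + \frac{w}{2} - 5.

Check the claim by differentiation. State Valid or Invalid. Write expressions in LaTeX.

Invalid: d/dw[G] - f = \frac{5 w^{3}}{4}, which is not 0.

d/dw[G] = - \frac{2 w^{4}}{3} + \frac{w}{2} - 5
d/dw[G] - f(w) = \frac{5 w^{3}}{4} != 0.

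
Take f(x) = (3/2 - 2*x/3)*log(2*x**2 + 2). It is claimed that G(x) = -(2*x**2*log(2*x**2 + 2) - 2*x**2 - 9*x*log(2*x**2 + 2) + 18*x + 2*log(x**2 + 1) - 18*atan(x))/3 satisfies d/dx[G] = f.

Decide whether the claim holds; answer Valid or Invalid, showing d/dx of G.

d/dx[G] = -4*x*log(x**2 + 1)/3 - 4*x*log(2)/3 + 3*log(x**2 + 1) + 3*log(2)
d/dx[G] - f(x) = -2*x*log(x**2 + 1)/3 - 2*x*log(2)/3 + 3*log(x**2 + 1)/2 + 3*log(2)/2 != 0.

Invalid: d/dx[G] - f = -2*x*log(x**2 + 1)/3 - 2*x*log(2)/3 + 3*log(x**2 + 1)/2 + 3*log(2)/2, which is not 0.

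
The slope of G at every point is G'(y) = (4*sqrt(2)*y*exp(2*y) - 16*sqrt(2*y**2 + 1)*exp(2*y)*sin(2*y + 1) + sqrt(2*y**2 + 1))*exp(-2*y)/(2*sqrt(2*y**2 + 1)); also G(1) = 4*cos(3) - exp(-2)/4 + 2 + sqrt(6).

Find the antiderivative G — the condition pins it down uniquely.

A first test for any G(y): its y-derivative must equal the given G'(y).
A general antiderivative is sqrt(4*y**2 + 2) + 4*cos(2*y + 1) - exp(-2*y)/4 + C.
The condition gives C = 4*cos(3) - exp(-2)/4 + 2 + sqrt(6) - (4*cos(3) - exp(-2)/4 + sqrt(6)) = 2.
So G(y) = (4*sqrt(2)*sqrt(2*y**2 + 1)*exp(2*y) + 16*exp(2*y)*cos(2*y + 1) + 8*exp(2*y) - 1)*exp(-2*y)/4.
Check: d/dy[(4*sqrt(2)*sqrt(2*y**2 + 1)*exp(2*y) + 16*exp(2*y)*cos(2*y + 1) + 8*exp(2*y) - 1)*exp(-2*y)/4] = (4*sqrt(2)*y*exp(2*y) - 16*sqrt(2*y**2 + 1)*exp(2*y)*sin(2*y + 1) + sqrt(2*y**2 + 1))*exp(-2*y)/(2*sqrt(2*y**2 + 1)) = G'(y).

G(y) = (4*sqrt(2)*sqrt(2*y**2 + 1)*exp(2*y) + 16*exp(2*y)*cos(2*y + 1) + 8*exp(2*y) - 1)*exp(-2*y)/4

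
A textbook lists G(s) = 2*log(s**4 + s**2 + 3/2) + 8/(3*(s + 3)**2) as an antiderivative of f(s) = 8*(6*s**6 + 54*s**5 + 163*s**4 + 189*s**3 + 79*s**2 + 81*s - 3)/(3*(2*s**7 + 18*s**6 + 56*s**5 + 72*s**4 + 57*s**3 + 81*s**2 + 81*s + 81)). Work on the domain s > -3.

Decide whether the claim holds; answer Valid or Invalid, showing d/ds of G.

d/ds[G] = (48*s**6 + 432*s**5 + 1288*s**4 + 1512*s**3 + 616*s**2 + 648*s - 48)/(6*s**7 + 54*s**6 + 168*s**5 + 216*s**4 + 171*s**3 + 243*s**2 + 243*s + 243)
d/ds[G] - f(s) = -8/(3*s**3 + 27*s**2 + 81*s + 81) != 0.

Invalid: d/ds[G] - f = -8/(3*s**3 + 27*s**2 + 81*s + 81), which is not 0.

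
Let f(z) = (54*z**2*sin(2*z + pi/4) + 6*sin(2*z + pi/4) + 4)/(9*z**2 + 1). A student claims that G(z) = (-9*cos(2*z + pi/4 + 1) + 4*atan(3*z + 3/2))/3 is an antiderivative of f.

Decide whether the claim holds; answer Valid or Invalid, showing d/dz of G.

d/dz[G] = (216*z**2*sin(2*z + pi/4 + 1) + 216*z*sin(2*z + pi/4 + 1) + 78*sin(2*z + pi/4 + 1) + 16)/(36*z**2 + 36*z + 13)
d/dz[G] - f(z) = (-1944*z**4*sin(2*z + pi/4) + 1944*z**4*sin(2*z + pi/4 + 1) - 1944*z**3*sin(2*z + pi/4) + 1944*z**3*sin(2*z + pi/4 + 1) - 918*z**2*sin(2*z + pi/4) + 918*z**2*sin(2*z + pi/4 + 1) - 216*z*sin(2*z + pi/4) + 216*z*sin(2*z + pi/4 + 1) - 144*z - 78*sin(2*z + pi/4) + 78*sin(2*z + pi/4 + 1) - 36)/(324*z**4 + 324*z**3 + 153*z**2 + 36*z + 13) != 0.

Invalid: d/dz[G] - f = (-1944*z**4*sin(2*z + pi/4) + 1944*z**4*sin(2*z + pi/4 + 1) - 1944*z**3*sin(2*z + pi/4) + 1944*z**3*sin(2*z + pi/4 + 1) - 918*z**2*sin(2*z + pi/4) + 918*z**2*sin(2*z + pi/4 + 1) - 216*z*sin(2*z + pi/4) + 216*z*sin(2*z + pi/4 + 1) - 144*z - 78*sin(2*z + pi/4) + 78*sin(2*z + pi/4 + 1) - 36)/(324*z**4 + 324*z**3 + 153*z**2 + 36*z + 13), which is not 0.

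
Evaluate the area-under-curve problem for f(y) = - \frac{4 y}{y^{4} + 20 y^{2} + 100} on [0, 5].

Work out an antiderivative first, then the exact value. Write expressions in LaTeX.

Antiderivative: F(y) = \frac{2}{y^{2} + 10}; value = - \frac{1}{7}

The substitution u = \frac{y^{2}}{2} + 5 works: f is exactly (dF/du)*(du/dy) for that inner function.
F(y) = \frac{2}{y^{2} + 10} is an antiderivative of f.
Check: d/dy[\frac{2}{y^{2} + 10}] = - \frac{4 y}{y^{4} + 20 y^{2} + 100} = f(y).
F(5) = \frac{2}{35}; F(0) = \frac{1}{5}.
Integral = F(5) - F(0) = - \frac{1}{7}.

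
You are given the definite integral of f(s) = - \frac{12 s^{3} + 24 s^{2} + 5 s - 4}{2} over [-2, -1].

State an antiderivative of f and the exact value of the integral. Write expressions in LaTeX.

A first test for any F(s): its s-derivative must equal f(s) identically.
F(s) = - \frac{3 s^{4}}{2} - 4 s^{3} - \frac{5 s^{2}}{4} + 2 s is an antiderivative of f.
Check: d/ds[- \frac{3 s^{4}}{2} - 4 s^{3} - \frac{5 s^{2}}{4} + 2 s] = - 6 s^{3} - 12 s^{2} - \frac{5 s}{2} + 2, which equals f(s).
F(-1) = - \frac{3}{4}; F(-2) = -1.
Integral = F(-1) - F(-2) = \frac{1}{4}.

Antiderivative: F(s) = - \frac{3 s^{4}}{2} - 4 s^{3} - \frac{5 s^{2}}{4} + 2 s; value = \frac{1}{4}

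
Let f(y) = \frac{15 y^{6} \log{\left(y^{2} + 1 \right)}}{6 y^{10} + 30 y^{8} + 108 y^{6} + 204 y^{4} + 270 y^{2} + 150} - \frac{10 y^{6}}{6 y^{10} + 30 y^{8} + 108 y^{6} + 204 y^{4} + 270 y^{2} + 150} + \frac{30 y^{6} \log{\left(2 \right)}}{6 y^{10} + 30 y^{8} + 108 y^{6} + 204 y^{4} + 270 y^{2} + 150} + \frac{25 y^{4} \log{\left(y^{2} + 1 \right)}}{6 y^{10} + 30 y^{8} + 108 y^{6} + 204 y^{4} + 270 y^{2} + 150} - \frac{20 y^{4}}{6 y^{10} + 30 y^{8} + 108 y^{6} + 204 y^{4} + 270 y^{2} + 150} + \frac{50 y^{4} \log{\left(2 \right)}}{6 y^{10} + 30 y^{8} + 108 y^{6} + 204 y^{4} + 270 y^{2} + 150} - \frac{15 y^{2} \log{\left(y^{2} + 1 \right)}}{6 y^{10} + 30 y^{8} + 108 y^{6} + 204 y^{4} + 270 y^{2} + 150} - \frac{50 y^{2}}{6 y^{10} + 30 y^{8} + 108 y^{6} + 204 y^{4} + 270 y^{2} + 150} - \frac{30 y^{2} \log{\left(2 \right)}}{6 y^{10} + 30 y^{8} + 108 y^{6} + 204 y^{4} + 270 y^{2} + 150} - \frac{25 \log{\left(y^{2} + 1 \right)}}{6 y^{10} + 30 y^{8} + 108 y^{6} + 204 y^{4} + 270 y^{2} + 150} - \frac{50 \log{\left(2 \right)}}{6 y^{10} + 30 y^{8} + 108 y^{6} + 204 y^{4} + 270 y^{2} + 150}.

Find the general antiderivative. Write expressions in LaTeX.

F(y) = - \frac{5 y \log{\left(4 y^{2} + 4 \right)}}{6 y^{4} + 12 y^{2} + 30} + C

Integrate term by term and add the pieces.
Check: d/dy[- \frac{5 y \log{\left(4 y^{2} + 4 \right)}}{6 y^{4} + 12 y^{2} + 30}] = \frac{15 y^{6} \log{\left(y^{2} + 1 \right)} - 10 y^{6} + 30 y^{6} \log{\left(2 \right)} + 25 y^{4} \log{\left(y^{2} + 1 \right)} - 20 y^{4} + 50 y^{4} \log{\left(2 \right)} - 15 y^{2} \log{\left(y^{2} + 1 \right)} - 50 y^{2} - 30 y^{2} \log{\left(2 \right)} - 25 \log{\left(y^{2} + 1 \right)} - 50 \log{\left(2 \right)}}{6 y^{10} + 30 y^{8} + 108 y^{6} + 204 y^{4} + 270 y^{2} + 150}, which equals f(y).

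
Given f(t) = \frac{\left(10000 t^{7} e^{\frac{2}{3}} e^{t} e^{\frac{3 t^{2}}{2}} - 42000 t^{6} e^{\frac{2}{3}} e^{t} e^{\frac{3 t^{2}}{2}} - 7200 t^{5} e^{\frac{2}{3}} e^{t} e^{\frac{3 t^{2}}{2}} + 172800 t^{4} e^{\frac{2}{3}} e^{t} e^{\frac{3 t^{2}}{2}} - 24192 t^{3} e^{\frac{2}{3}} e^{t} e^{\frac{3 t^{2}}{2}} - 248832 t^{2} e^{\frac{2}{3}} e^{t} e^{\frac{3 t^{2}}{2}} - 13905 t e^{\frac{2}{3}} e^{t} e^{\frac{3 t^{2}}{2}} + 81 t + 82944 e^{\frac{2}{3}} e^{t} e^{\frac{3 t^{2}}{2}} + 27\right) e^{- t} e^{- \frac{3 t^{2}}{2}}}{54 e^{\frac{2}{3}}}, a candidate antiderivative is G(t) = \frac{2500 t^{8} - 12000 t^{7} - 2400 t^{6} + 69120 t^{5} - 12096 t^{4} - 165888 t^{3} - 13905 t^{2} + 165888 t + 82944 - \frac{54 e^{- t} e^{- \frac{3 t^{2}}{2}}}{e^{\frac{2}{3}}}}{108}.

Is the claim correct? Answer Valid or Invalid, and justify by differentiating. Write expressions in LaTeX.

Valid - differentiating G returns exactly f.

d/dt[G] = \frac{\left(10000 t^{7} e^{\frac{2}{3}} e^{t} e^{\frac{3 t^{2}}{2}} - 42000 t^{6} e^{\frac{2}{3}} e^{t} e^{\frac{3 t^{2}}{2}} - 7200 t^{5} e^{\frac{2}{3}} e^{t} e^{\frac{3 t^{2}}{2}} + 172800 t^{4} e^{\frac{2}{3}} e^{t} e^{\frac{3 t^{2}}{2}} - 24192 t^{3} e^{\frac{2}{3}} e^{t} e^{\frac{3 t^{2}}{2}} - 248832 t^{2} e^{\frac{2}{3}} e^{t} e^{\frac{3 t^{2}}{2}} - 13905 t e^{\frac{2}{3}} e^{t} e^{\frac{3 t^{2}}{2}} + 81 t + 82944 e^{\frac{2}{3}} e^{t} e^{\frac{3 t^{2}}{2}} + 27\right) e^{- t} e^{- \frac{3 t^{2}}{2}}}{54 e^{\frac{2}{3}}}
This equals f(t) exactly, so the claim holds.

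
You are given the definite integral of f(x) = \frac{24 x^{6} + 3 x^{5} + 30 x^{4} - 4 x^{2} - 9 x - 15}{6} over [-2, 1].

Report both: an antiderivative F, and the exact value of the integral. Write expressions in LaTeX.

For F(x) to be correct the identity F'(x) - f(x) = 0 must hold.
F(x) = \frac{x \left(144 x^{6} + 21 x^{5} + 252 x^{4} - 56 x^{2} - 189 x - 630\right)}{252} is an antiderivative of f.
Check: d/dx[\frac{x \left(144 x^{6} + 21 x^{5} + 252 x^{4} - 56 x^{2} - 189 x - 630\right)}{252}] = 4 x^{6} + \frac{x^{5}}{2} + 5 x^{4} - \frac{2 x^{2}}{3} - \frac{3 x}{2} - \frac{5}{2}, which equals f(x).
F(1) = - \frac{229}{126}; F(-2) = - \frac{6050}{63}.
Integral = F(1) - F(-2) = \frac{1319}{14}.

Antiderivative: F(x) = \frac{x \left(144 x^{6} + 21 x^{5} + 252 x^{4} - 56 x^{2} - 189 x - 630\right)}{252}; value = \frac{1319}{14}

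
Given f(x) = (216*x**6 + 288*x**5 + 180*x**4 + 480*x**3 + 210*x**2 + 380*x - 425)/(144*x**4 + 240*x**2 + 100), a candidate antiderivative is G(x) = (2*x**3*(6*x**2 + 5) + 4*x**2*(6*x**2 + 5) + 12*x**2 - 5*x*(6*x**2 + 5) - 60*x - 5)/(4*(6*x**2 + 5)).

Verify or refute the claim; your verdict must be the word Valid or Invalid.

d/dx[G] = (216*x**6 + 288*x**5 + 180*x**4 + 480*x**3 + 210*x**2 + 380*x - 425)/(144*x**4 + 240*x**2 + 100)
This equals f(x) exactly, so the claim holds.

Valid - the claim checks out under differentiation.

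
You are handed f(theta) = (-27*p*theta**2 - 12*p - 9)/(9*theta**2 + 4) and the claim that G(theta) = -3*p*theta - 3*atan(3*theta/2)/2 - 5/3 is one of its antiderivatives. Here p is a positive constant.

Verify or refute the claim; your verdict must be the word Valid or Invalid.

d/dtheta[G] = (-27*p*theta**2 - 12*p - 9)/(9*theta**2 + 4)
This equals f(theta) exactly, so the claim holds.

Valid - the claim checks out under differentiation.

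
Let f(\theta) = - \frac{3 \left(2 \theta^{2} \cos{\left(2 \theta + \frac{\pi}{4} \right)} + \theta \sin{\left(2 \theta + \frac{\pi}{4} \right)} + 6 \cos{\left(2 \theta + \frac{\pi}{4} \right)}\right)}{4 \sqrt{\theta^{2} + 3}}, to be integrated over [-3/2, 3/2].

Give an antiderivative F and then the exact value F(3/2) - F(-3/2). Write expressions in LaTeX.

Antiderivative: F(\theta) = - \frac{3 \sqrt{\theta^{2} + 3} \sin{\left(2 \theta + \frac{\pi}{4} \right)}}{4}; value = \frac{3 \sqrt{21} \cos{\left(\frac{\pi}{4} + 3 \right)}}{8} - \frac{3 \sqrt{21} \sin{\left(\frac{\pi}{4} + 3 \right)}}{8}

f has the shape u'v + uv' for u = - \frac{3 \sqrt{\theta^{2} + 3}}{4} and v = \sin{\left(2 \theta + \frac{\pi}{4} \right)} — it is the derivative of the product u*v.
F(\theta) = - \frac{3 \sqrt{\theta^{2} + 3} \sin{\left(2 \theta + \frac{\pi}{4} \right)}}{4} is an antiderivative of f.
Check: d/d\theta[- \frac{3 \sqrt{\theta^{2} + 3} \sin{\left(2 \theta + \frac{\pi}{4} \right)}}{4}] = \frac{- 6 \theta^{2} \cos{\left(2 \theta + \frac{\pi}{4} \right)} - 3 \theta \sin{\left(2 \theta + \frac{\pi}{4} \right)} - 18 \cos{\left(2 \theta + \frac{\pi}{4} \right)}}{4 \sqrt{\theta^{2} + 3}}, which equals f(\theta).
F(3/2) = - \frac{3 \sqrt{21} \sin{\left(\frac{\pi}{4} + 3 \right)}}{8}; F(-3/2) = - \frac{3 \sqrt{21} \cos{\left(\frac{\pi}{4} + 3 \right)}}{8}.
Integral = F(3/2) - F(-3/2) = \frac{3 \sqrt{21} \cos{\left(\frac{\pi}{4} + 3 \right)}}{8} - \frac{3 \sqrt{21} \sin{\left(\frac{\pi}{4} + 3 \right)}}{8}.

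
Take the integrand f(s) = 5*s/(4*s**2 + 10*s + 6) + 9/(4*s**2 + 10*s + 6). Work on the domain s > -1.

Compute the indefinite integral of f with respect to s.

F(s) = 2*log(s/2 + 1/2) - 3*log(s + 3/2)/4 + C

Integrate term by term and add the pieces.
Check: d/ds[2*log(s/2 + 1/2) - 3*log(s + 3/2)/4] = (5*s + 9)/(4*s**2 + 10*s + 6), which equals f(s).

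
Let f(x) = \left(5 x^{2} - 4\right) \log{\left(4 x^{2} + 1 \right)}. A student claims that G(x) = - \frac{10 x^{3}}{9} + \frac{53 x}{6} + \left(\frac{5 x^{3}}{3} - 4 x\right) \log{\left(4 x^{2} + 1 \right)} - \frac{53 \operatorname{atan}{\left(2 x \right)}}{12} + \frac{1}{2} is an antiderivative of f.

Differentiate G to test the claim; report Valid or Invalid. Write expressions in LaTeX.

d/dx[G] = 5 x^{2} \log{\left(4 x^{2} + 1 \right)} - 4 \log{\left(4 x^{2} + 1 \right)}
This equals f(x) exactly, so the claim holds.

Valid - the claim checks out under differentiation.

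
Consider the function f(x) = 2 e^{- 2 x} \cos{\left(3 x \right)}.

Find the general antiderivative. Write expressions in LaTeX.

F(x) = \frac{2 \left(3 \sin{\left(3 x \right)} - 2 \cos{\left(3 x \right)}\right) e^{- 2 x}}{13} + C

Recover f(x) by differentiating a candidate F(x); any mismatch rules it out.
Check: d/dx[\frac{2 \left(3 \sin{\left(3 x \right)} - 2 \cos{\left(3 x \right)}\right) e^{- 2 x}}{13}] = 2 e^{- 2 x} \cos{\left(3 x \right)} = f(x).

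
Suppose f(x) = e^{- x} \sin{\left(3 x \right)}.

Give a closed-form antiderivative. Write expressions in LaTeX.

Check any antiderivative F(x) by computing F'(x) and comparing it with f(x).
Check: d/dx[\frac{\left(- \sin{\left(3 x \right)} - 3 \cos{\left(3 x \right)}\right) e^{- x}}{10}] = e^{- x} \sin{\left(3 x \right)} = f(x).

An antiderivative is F(x) = \frac{\left(- \sin{\left(3 x \right)} - 3 \cos{\left(3 x \right)}\right) e^{- x}}{10}.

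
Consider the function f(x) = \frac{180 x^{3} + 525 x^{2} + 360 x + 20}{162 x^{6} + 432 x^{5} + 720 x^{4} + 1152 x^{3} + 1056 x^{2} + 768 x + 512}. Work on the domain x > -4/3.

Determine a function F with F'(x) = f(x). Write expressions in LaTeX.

Check any antiderivative F(x) by computing F'(x) and comparing it with f(x).
Check: d/dx[- \frac{5 \left(\frac{4 x}{3} + 2\right)}{4 \left(3 x + 4\right) \left(x^{2} + \frac{4}{3}\right)}] = \frac{180 x^{3} + 525 x^{2} + 360 x + 20}{162 x^{6} + 432 x^{5} + 720 x^{4} + 1152 x^{3} + 1056 x^{2} + 768 x + 512} = f(x).

An antiderivative is F(x) = - \frac{5 \left(\frac{4 x}{3} + 2\right)}{4 \left(3 x + 4\right) \left(x^{2} + \frac{4}{3}\right)}.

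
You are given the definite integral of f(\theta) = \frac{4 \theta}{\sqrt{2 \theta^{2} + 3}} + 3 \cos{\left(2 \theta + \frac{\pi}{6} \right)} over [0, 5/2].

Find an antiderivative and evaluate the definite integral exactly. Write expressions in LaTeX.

Integrate term by term and add the pieces.
F(\theta) = 2 \sqrt{2 \theta^{2} + 3} + \frac{3 \sin{\left(2 \theta + \frac{\pi}{6} \right)}}{2} is an antiderivative of f.
Check: d/d\theta[2 \sqrt{2 \theta^{2} + 3} + \frac{3 \sin{\left(2 \theta + \frac{\pi}{6} \right)}}{2}] = \frac{4 \theta + 3 \sqrt{2 \theta^{2} + 3} \cos{\left(2 \theta + \frac{\pi}{6} \right)}}{\sqrt{2 \theta^{2} + 3}}, which equals f(\theta).
F(5/2) = \frac{3 \sin{\left(\frac{\pi}{6} + 5 \right)}}{2} + \sqrt{62}; F(0) = \frac{3}{4} + 2 \sqrt{3}.
Integral = F(5/2) - F(0) = - 2 \sqrt{3} + \frac{3 \sin{\left(\frac{\pi}{6} + 5 \right)}}{2} - \frac{3}{4} + \sqrt{62}.

Antiderivative: F(\theta) = 2 \sqrt{2 \theta^{2} + 3} + \frac{3 \sin{\left(2 \theta + \frac{\pi}{6} \right)}}{2}; value = - 2 \sqrt{3} + \frac{3 \sin{\left(\frac{\pi}{6} + 5 \right)}}{2} - \frac{3}{4} + \sqrt{62}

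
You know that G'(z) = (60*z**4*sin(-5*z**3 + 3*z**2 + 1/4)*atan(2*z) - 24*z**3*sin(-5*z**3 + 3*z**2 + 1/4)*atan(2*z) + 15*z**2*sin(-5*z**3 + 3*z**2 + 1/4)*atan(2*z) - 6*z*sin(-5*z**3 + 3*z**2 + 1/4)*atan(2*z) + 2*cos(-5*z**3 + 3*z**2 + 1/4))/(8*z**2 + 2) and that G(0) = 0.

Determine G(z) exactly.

G(z) = cos(-5*z**3 + 3*z**2 + 1/4)*atan(2*z)/2

G'(z) has the shape u'v + uv' for u = atan(2*z)/2 and v = cos(-5*z**3 + 3*z**2 + 1/4) — it is the derivative of the product u*v.
A general antiderivative is cos(-5*z**3 + 3*z**2 + 1/4)*atan(2*z)/2 + C.
The condition gives C = 0 - (0) = 0.
So G(z) = cos(-5*z**3 + 3*z**2 + 1/4)*atan(2*z)/2.
Check: d/dz[cos(-5*z**3 + 3*z**2 + 1/4)*atan(2*z)/2] = (60*z**4*sin(-5*z**3 + 3*z**2 + 1/4)*atan(2*z) - 24*z**3*sin(-5*z**3 + 3*z**2 + 1/4)*atan(2*z) + 15*z**2*sin(-5*z**3 + 3*z**2 + 1/4)*atan(2*z) - 6*z*sin(-5*z**3 + 3*z**2 + 1/4)*atan(2*z) + 2*cos(-5*z**3 + 3*z**2 + 1/4))/(8*z**2 + 2) = G'(z).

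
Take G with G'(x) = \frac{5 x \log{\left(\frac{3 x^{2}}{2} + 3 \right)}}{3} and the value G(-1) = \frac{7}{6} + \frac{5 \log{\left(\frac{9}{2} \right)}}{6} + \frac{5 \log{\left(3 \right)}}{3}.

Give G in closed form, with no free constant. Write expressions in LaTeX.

G(x) = \frac{5 x^{2} \log{\left(\frac{3 x^{2}}{2} + 3 \right)} - 5 x^{2} + 10 \log{\left(x^{2} + 2 \right)} + 12}{6}

Whatever form G(x) takes, its d/dx must return the stated G'(x).
A general antiderivative is \frac{5 x^{2} \log{\left(\frac{3 x^{2}}{2} + 3 \right)}}{6} - \frac{5 x^{2}}{6} + \frac{5 \log{\left(x^{2} + 2 \right)}}{3} + C.
The condition gives C = \frac{7}{6} + \frac{5 \log{\left(\frac{9}{2} \right)}}{6} + \frac{5 \log{\left(3 \right)}}{3} - (- \frac{5}{6} + \frac{5 \log{\left(\frac{9}{2} \right)}}{6} + \frac{5 \log{\left(3 \right)}}{3}) = 2.
So G(x) = \frac{5 x^{2} \log{\left(\frac{3 x^{2}}{2} + 3 \right)} - 5 x^{2} + 10 \log{\left(x^{2} + 2 \right)} + 12}{6}.
Check: d/dx[\frac{5 x^{2} \log{\left(\frac{3 x^{2}}{2} + 3 \right)} - 5 x^{2} + 10 \log{\left(x^{2} + 2 \right)} + 12}{6}] = \frac{5 x \log{\left(\frac{x^{2}}{2} + 1 \right)}}{3} + \frac{5 x \log{\left(3 \right)}}{3}, which equals G'(x).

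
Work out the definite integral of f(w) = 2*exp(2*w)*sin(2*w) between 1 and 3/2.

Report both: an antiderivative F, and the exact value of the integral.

Antiderivative: F(w) = -(-sin(2*w) + cos(2*w))*exp(2*w)/2; value = -exp(2)*sin(2)/2 + exp(2)*cos(2)/2 + exp(3)*sin(3)/2 - exp(3)*cos(3)/2

Check any antiderivative F(w) by computing F'(w) and comparing it with f(w).
F(w) = -(-sin(2*w) + cos(2*w))*exp(2*w)/2 is an antiderivative of f.
Check: d/dw[-(-sin(2*w) + cos(2*w))*exp(2*w)/2] = 2*exp(2*w)*sin(2*w) = f(w).
F(3/2) = exp(3)*sin(3)/2 - exp(3)*cos(3)/2; F(1) = -exp(2)*cos(2)/2 + exp(2)*sin(2)/2.
Integral = F(3/2) - F(1) = -exp(2)*sin(2)/2 + exp(2)*cos(2)/2 + exp(3)*sin(3)/2 - exp(3)*cos(3)/2.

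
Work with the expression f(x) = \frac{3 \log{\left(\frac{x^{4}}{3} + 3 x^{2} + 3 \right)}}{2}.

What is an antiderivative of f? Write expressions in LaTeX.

An antiderivative is F(x) = \frac{3 \left(x \log{\left(\frac{x^{4}}{3} + 3 x^{2} + 3 \right)} - 4 x + \sqrt{6} \sqrt{3 - \sqrt{5}} \operatorname{atan}{\left(\frac{\sqrt{6} x}{3 \sqrt{3 - \sqrt{5}}} \right)} + \sqrt{6} \sqrt{\sqrt{5} + 3} \operatorname{atan}{\left(\frac{\sqrt{6} x}{3 \sqrt{\sqrt{5} + 3}} \right)}\right)}{2}.

Any candidate F(x) must reproduce f(x) exactly when differentiated.
Check: d/dx[\frac{3 \left(x \log{\left(\frac{x^{4}}{3} + 3 x^{2} + 3 \right)} - 4 x + \sqrt{6} \sqrt{3 - \sqrt{5}} \operatorname{atan}{\left(\frac{\sqrt{6} x}{3 \sqrt{3 - \sqrt{5}}} \right)} + \sqrt{6} \sqrt{\sqrt{5} + 3} \operatorname{atan}{\left(\frac{\sqrt{6} x}{3 \sqrt{\sqrt{5} + 3}} \right)}\right)}{2}] = \frac{3 \log{\left(\frac{x^{4}}{3} + 3 x^{2} + 3 \right)}}{2} = f(x).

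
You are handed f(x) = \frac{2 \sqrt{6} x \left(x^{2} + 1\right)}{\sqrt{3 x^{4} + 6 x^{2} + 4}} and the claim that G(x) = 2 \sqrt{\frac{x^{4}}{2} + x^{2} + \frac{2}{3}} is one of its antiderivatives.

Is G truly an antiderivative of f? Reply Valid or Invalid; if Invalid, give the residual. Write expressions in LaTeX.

Valid - the claim checks out under differentiation.

d/dx[G] = \frac{2 \sqrt{6} x^{3} + 2 \sqrt{6} x}{\sqrt{3 x^{4} + 6 x^{2} + 4}}
This equals f(x) exactly, so the claim holds.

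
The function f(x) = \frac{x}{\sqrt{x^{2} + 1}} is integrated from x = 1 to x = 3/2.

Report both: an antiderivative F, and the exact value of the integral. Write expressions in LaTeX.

Antiderivative: F(x) = \sqrt{x^{2} + 1}; value = - \sqrt{2} + \frac{\sqrt{13}}{2}

f matches the chain-rule pattern g'(h)*h' with inner function h(x) = x^{2} + 1; substituting u = h(x) collapses the integral.
F(x) = \sqrt{x^{2} + 1} is an antiderivative of f.
Check: d/dx[\sqrt{x^{2} + 1}] = \frac{x}{\sqrt{x^{2} + 1}} = f(x).
F(3/2) = \frac{\sqrt{13}}{2}; F(1) = \sqrt{2}.
Integral = F(3/2) - F(1) = - \sqrt{2} + \frac{\sqrt{13}}{2}.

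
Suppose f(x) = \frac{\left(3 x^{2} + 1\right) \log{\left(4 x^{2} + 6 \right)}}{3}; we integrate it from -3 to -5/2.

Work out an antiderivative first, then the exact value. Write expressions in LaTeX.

Antiderivative: F(x) = - \frac{2 x^{3}}{9} + \frac{x}{3} + \left(\frac{x^{3}}{3} + \frac{x}{3}\right) \log{\left(4 x^{2} + 6 \right)} - \frac{\sqrt{6} \operatorname{atan}{\left(\frac{\sqrt{6} x}{3} \right)}}{6}; value = - \frac{145 \log{\left(31 \right)}}{24} - \frac{85}{36} - \frac{\sqrt{6} \operatorname{atan}{\left(\sqrt{6} \right)}}{6} + \frac{\sqrt{6} \operatorname{atan}{\left(\frac{5 \sqrt{6}}{6} \right)}}{6} + 10 \log{\left(42 \right)}

For F(x) to be correct the identity F'(x) - f(x) = 0 must hold.
F(x) = - \frac{2 x^{3}}{9} + \frac{x}{3} + \left(\frac{x^{3}}{3} + \frac{x}{3}\right) \log{\left(4 x^{2} + 6 \right)} - \frac{\sqrt{6} \operatorname{atan}{\left(\frac{\sqrt{6} x}{3} \right)}}{6} is an antiderivative of f.
Check: d/dx[- \frac{2 x^{3}}{9} + \frac{x}{3} + \left(\frac{x^{3}}{3} + \frac{x}{3}\right) \log{\left(4 x^{2} + 6 \right)} - \frac{\sqrt{6} \operatorname{atan}{\left(\frac{\sqrt{6} x}{3} \right)}}{6}] = x^{2} \log{\left(2 x^{2} + 3 \right)} + x^{2} \log{\left(2 \right)} + \frac{\log{\left(2 x^{2} + 3 \right)}}{3} + \frac{\log{\left(2 \right)}}{3}, which equals f(x).
F(-5/2) = - \frac{145 \log{\left(31 \right)}}{24} + \frac{\sqrt{6} \operatorname{atan}{\left(\frac{5 \sqrt{6}}{6} \right)}}{6} + \frac{95}{36}; F(-3) = - 10 \log{\left(42 \right)} + \frac{\sqrt{6} \operatorname{atan}{\left(\sqrt{6} \right)}}{6} + 5.
Integral = F(-5/2) - F(-3) = - \frac{145 \log{\left(31 \right)}}{24} - \frac{85}{36} - \frac{\sqrt{6} \operatorname{atan}{\left(\sqrt{6} \right)}}{6} + \frac{\sqrt{6} \operatorname{atan}{\left(\frac{5 \sqrt{6}}{6} \right)}}{6} + 10 \log{\left(42 \right)}.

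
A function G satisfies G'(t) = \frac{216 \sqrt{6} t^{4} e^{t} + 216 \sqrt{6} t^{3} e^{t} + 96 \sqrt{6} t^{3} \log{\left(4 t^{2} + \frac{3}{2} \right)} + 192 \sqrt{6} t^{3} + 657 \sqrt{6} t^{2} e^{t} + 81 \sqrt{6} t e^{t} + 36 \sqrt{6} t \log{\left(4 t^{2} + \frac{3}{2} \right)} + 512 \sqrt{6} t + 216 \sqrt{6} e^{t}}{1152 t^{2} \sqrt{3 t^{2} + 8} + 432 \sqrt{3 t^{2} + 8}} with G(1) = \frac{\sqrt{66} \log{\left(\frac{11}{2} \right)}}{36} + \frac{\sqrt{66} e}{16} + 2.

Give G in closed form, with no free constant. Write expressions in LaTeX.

Recognize the product-rule pattern: G'(t) = u'v + uv' with u = \frac{\sqrt{\frac{t^{2}}{2} + \frac{4}{3}}}{2}, v = \frac{3 e^{t}}{4} + \frac{\log{\left(4 t^{2} + \frac{3}{2} \right)}}{3}, so integration by parts undoes it.
A general antiderivative is \frac{\sqrt{\frac{t^{2}}{2} + \frac{4}{3}} \left(\frac{3 e^{t}}{4} + \frac{\log{\left(4 t^{2} + \frac{3}{2} \right)}}{3}\right)}{2} + C.
The condition gives C = \frac{\sqrt{66} \log{\left(\frac{11}{2} \right)}}{36} + \frac{\sqrt{66} e}{16} + 2 - (\frac{\sqrt{66} \log{\left(\frac{11}{2} \right)}}{36} + \frac{\sqrt{66} e}{16}) = 2.
So G(t) = \frac{\sqrt{6} \sqrt{3 t^{2} + 8} e^{t}}{16} + \frac{\sqrt{6} \sqrt{3 t^{2} + 8} \log{\left(4 t^{2} + \frac{3}{2} \right)}}{36} + 2.
Check: d/dt[\frac{\sqrt{6} \sqrt{3 t^{2} + 8} e^{t}}{16} + \frac{\sqrt{6} \sqrt{3 t^{2} + 8} \log{\left(4 t^{2} + \frac{3}{2} \right)}}{36} + 2] = \frac{216 \sqrt{6} t^{4} e^{t} + 216 \sqrt{6} t^{3} e^{t} + 96 \sqrt{6} t^{3} \log{\left(4 t^{2} + \frac{3}{2} \right)} + 192 \sqrt{6} t^{3} + 657 \sqrt{6} t^{2} e^{t} + 81 \sqrt{6} t e^{t} + 36 \sqrt{6} t \log{\left(4 t^{2} + \frac{3}{2} \right)} + 512 \sqrt{6} t + 216 \sqrt{6} e^{t}}{1152 t^{2} \sqrt{3 t^{2} + 8} + 432 \sqrt{3 t^{2} + 8}} = G'(t).

G(t) = \frac{\sqrt{6} \sqrt{3 t^{2} + 8} e^{t}}{16} + \frac{\sqrt{6} \sqrt{3 t^{2} + 8} \log{\left(4 t^{2} + \frac{3}{2} \right)}}{36} + 2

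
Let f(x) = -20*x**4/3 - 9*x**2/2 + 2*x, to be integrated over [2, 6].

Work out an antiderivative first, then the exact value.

Antiderivative: F(x) = -4*x**5/3 - 3*x**3/2 + x**2; value = -31816/3

The integrand splits into summands that can be handled one at a time.
F(x) = -4*x**5/3 - 3*x**3/2 + x**2 is an antiderivative of f.
Check: d/dx[-4*x**5/3 - 3*x**3/2 + x**2] = -20*x**4/3 - 9*x**2/2 + 2*x = f(x).
F(6) = -10656; F(2) = -152/3.
Integral = F(6) - F(2) = -31816/3.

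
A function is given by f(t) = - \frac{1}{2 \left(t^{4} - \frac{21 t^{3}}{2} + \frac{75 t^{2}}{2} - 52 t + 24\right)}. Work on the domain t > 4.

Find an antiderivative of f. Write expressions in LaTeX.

The denominator factors as \left(t - 4\right)^{2} \left(t - 1\right) \left(2 t - 3\right); partial fractions split f into directly integrable pieces: - \frac{8}{25 \left(2 t - 3\right)} + \frac{1}{9 \left(t - 1\right)} + \frac{11}{225 \left(t - 4\right)} - \frac{1}{15 \left(t - 4\right)^{2}}.
Check: d/dt[\frac{11 \left(t - 4\right) \log{\left(t - 4 \right)} - 36 \left(t - 4\right) \log{\left(t - \frac{3}{2} \right)} + 25 \left(t - 4\right) \log{\left(t - 1 \right)} + 15}{225 \left(t - 4\right)}] = - \frac{1}{2 t^{4} - 21 t^{3} + 75 t^{2} - 104 t + 48}, which equals f(t).

An antiderivative is F(t) = \frac{11 \left(t - 4\right) \log{\left(t - 4 \right)} - 36 \left(t - 4\right) \log{\left(t - \frac{3}{2} \right)} + 25 \left(t - 4\right) \log{\left(t - 1 \right)} + 15}{225 \left(t - 4\right)}.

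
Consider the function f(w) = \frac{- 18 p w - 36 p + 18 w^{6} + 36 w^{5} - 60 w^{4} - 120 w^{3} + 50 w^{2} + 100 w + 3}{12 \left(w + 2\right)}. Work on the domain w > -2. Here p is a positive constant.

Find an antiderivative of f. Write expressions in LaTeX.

Recover f(w) by differentiating a candidate F(w); any mismatch rules it out.
Check: d/dw[- \frac{3 p w}{2} + \frac{w^{6}}{4} - \frac{5 w^{4}}{4} + \frac{25 w^{2}}{12} + \frac{\log{\left(w + 2 \right)}}{4}] = \frac{- 18 p w - 36 p + 18 w^{6} + 36 w^{5} - 60 w^{4} - 120 w^{3} + 50 w^{2} + 100 w + 3}{12 w + 24}, which equals f(w).

An antiderivative is F(w) = - \frac{3 p w}{2} + \frac{w^{6}}{4} - \frac{5 w^{4}}{4} + \frac{25 w^{2}}{12} + \frac{\log{\left(w + 2 \right)}}{4}.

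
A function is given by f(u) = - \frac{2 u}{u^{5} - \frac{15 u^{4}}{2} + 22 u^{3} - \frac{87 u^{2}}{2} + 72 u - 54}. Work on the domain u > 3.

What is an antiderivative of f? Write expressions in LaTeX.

An antiderivative is F(u) = \frac{124 \log{\left(u - 3 \right)}}{507} - \frac{16 \log{\left(u - \frac{3}{2} \right)}}{75} - \frac{66 \log{\left(u^{2} + 4 \right)}}{4225} - \frac{224 \operatorname{atan}{\left(\frac{u}{2} \right)}}{4225} + \frac{4}{13 u - 39}.

Factor the denominator (\left(u - 3\right)^{2} \left(2 u - 3\right) \left(u^{2} + 4\right)) and decompose: f = - \frac{4 \left(33 u + 112\right)}{4225 \left(u^{2} + 4\right)} - \frac{32}{75 \left(2 u - 3\right)} + \frac{124}{507 \left(u - 3\right)} - \frac{4}{13 \left(u - 3\right)^{2}}; each piece integrates to a log, atan, or power term.
Check: d/du[\frac{124 \log{\left(u - 3 \right)}}{507} - \frac{16 \log{\left(u - \frac{3}{2} \right)}}{75} - \frac{66 \log{\left(u^{2} + 4 \right)}}{4225} - \frac{224 \operatorname{atan}{\left(\frac{u}{2} \right)}}{4225} + \frac{4}{13 u - 39}] = - \frac{4 u}{2 u^{5} - 15 u^{4} + 44 u^{3} - 87 u^{2} + 144 u - 108}, which equals f(u).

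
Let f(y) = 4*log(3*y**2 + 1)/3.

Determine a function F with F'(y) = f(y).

An antiderivative is F(y) = 4*(3*y*log(3*y**2 + 1) - 6*y + 2*sqrt(3)*atan(sqrt(3)*y))/9.

Any candidate F(y) must reproduce f(y) exactly when differentiated.
Check: d/dy[4*(3*y*log(3*y**2 + 1) - 6*y + 2*sqrt(3)*atan(sqrt(3)*y))/9] = 4*log(3*y**2 + 1)/3 = f(y).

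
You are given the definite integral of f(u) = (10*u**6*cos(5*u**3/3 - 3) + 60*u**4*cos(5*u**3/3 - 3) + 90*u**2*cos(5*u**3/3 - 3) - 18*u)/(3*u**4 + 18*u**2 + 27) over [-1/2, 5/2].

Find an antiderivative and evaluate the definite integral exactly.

Since d/du undoes antidifferentiation here, F'(u) = f(u) is required of F(u).
F(u) = 2*sin(5*u**3/3 - 3)/3 + 3/(u**2 + 3) is an antiderivative of f.
Check: d/du[2*sin(5*u**3/3 - 3)/3 + 3/(u**2 + 3)] = (10*u**6*cos(5*u**3/3 - 3) + 60*u**4*cos(5*u**3/3 - 3) + 90*u**2*cos(5*u**3/3 - 3) - 18*u)/(3*u**4 + 18*u**2 + 27) = f(u).
F(5/2) = 2*sin(553/24)/3 + 12/37; F(-1/2) = 12/13 - 2*sin(77/24)/3.
Integral = F(5/2) - F(-1/2) = -288/481 + 2*sin(553/24)/3 + 2*sin(77/24)/3.

Antiderivative: F(u) = 2*sin(5*u**3/3 - 3)/3 + 3/(u**2 + 3); value = -288/481 + 2*sin(553/24)/3 + 2*sin(77/24)/3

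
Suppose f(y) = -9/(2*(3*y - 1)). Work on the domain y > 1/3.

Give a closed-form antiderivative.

An antiderivative is F(y) = -3*log(3*y/2 - 1/2)/2.

A candidate is checked by its d/dy: the result must match f(y).
Check: d/dy[-3*log(3*y/2 - 1/2)/2] = -9/(6*y - 2), which equals f(y).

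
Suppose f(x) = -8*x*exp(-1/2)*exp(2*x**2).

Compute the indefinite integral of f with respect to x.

f matches the chain-rule pattern g'(h)*h' with inner function h(x) = 2*x**2 - 1/2; substituting u = h(x) collapses the integral.
Check: d/dx[-2*exp(-1/2)*exp(2*x**2)] = -8*x*exp(-1/2)*exp(2*x**2) = f(x).

F(x) = -2*exp(-1/2)*exp(2*x**2) + C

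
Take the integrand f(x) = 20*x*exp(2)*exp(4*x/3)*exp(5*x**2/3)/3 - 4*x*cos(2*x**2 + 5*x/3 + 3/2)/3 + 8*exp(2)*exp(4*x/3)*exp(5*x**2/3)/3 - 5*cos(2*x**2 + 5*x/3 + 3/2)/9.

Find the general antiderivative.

Integrate term by term and add the pieces.
Check: d/dx[2*exp(2)*exp(4*x/3)*exp(5*x**2/3) - sin(2*x**2 + 5*x/3 + 3/2)/3] = 20*x*exp(2)*exp(4*x/3)*exp(5*x**2/3)/3 - 4*x*cos(2*x**2 + 5*x/3 + 3/2)/3 + 8*exp(2)*exp(4*x/3)*exp(5*x**2/3)/3 - 5*cos(2*x**2 + 5*x/3 + 3/2)/9 = f(x).

F(x) = 2*exp(2)*exp(4*x/3)*exp(5*x**2/3) - sin(2*x**2 + 5*x/3 + 3/2)/3 + C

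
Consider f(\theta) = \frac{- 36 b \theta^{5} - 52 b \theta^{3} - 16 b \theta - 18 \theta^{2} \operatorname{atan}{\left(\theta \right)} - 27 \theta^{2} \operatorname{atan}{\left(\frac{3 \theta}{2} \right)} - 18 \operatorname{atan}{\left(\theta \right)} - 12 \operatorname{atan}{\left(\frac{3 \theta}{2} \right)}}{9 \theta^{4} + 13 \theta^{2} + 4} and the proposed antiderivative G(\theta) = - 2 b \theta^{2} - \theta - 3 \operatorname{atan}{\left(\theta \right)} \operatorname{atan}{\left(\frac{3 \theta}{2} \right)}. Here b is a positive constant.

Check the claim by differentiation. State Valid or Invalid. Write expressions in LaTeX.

Invalid: d/d\theta[G] - f = -1, which is not 0.

d/d\theta[G] = \frac{- 36 b \theta^{5} - 52 b \theta^{3} - 16 b \theta - 9 \theta^{4} - 18 \theta^{2} \operatorname{atan}{\left(\theta \right)} - 27 \theta^{2} \operatorname{atan}{\left(\frac{3 \theta}{2} \right)} - 13 \theta^{2} - 18 \operatorname{atan}{\left(\theta \right)} - 12 \operatorname{atan}{\left(\frac{3 \theta}{2} \right)} - 4}{9 \theta^{4} + 13 \theta^{2} + 4}
d/d\theta[G] - f(\theta) = -1 != 0.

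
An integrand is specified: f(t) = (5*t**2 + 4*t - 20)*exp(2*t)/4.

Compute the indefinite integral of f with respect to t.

F(t) = (10*t**2 - 2*t - 39)*exp(2*t)/16 + C

Recognize the product-rule pattern: f = u'v + uv' with u = 5*t**2/8 - t/8 - 39/16, v = exp(2*t), so integration by parts undoes it.
Check: d/dt[(10*t**2 - 2*t - 39)*exp(2*t)/16] = 5*t**2*exp(2*t)/4 + t*exp(2*t) - 5*exp(2*t), which equals f(t).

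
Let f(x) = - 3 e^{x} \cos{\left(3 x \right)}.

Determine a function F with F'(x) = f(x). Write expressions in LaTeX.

Whatever form F(x) takes, F'(x) = f(x) is non-negotiable.
Check: d/dx[- \frac{3 \left(3 \sin{\left(3 x \right)} + \cos{\left(3 x \right)}\right) e^{x}}{10}] = - 3 e^{x} \cos{\left(3 x \right)} = f(x).

An antiderivative is F(x) = - \frac{3 \left(3 \sin{\left(3 x \right)} + \cos{\left(3 x \right)}\right) e^{x}}{10}.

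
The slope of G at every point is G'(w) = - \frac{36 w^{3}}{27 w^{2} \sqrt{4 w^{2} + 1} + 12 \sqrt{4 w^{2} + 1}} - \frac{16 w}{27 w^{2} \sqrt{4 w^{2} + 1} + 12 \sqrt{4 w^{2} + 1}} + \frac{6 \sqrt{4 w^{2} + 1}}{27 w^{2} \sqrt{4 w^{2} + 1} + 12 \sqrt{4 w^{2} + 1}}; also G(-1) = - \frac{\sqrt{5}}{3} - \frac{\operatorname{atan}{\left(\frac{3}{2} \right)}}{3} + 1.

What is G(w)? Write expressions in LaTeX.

Integrate term by term and add the pieces.
A general antiderivative is - \frac{\sqrt{4 w^{2} + 1}}{3} + \frac{\operatorname{atan}{\left(\frac{3 w}{2} \right)}}{3} + C.
The condition gives C = - \frac{\sqrt{5}}{3} - \frac{\operatorname{atan}{\left(\frac{3}{2} \right)}}{3} + 1 - (- \frac{\sqrt{5}}{3} - \frac{\operatorname{atan}{\left(\frac{3}{2} \right)}}{3}) = 1.
So G(w) = - \frac{\sqrt{4 w^{2} + 1}}{3} + \frac{\operatorname{atan}{\left(\frac{3 w}{2} \right)}}{3} + 1.
Check: d/dw[- \frac{\sqrt{4 w^{2} + 1}}{3} + \frac{\operatorname{atan}{\left(\frac{3 w}{2} \right)}}{3} + 1] = \frac{- 36 w^{3} - 16 w + 6 \sqrt{4 w^{2} + 1}}{27 w^{2} \sqrt{4 w^{2} + 1} + 12 \sqrt{4 w^{2} + 1}}, which equals G'(w).

G(w) = - \frac{\sqrt{4 w^{2} + 1}}{3} + \frac{\operatorname{atan}{\left(\frac{3 w}{2} \right)}}{3} + 1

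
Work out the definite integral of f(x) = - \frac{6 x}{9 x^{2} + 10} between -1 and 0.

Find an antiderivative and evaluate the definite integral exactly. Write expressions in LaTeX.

f matches the chain-rule pattern g'(h)*h' with inner function h(x) = \frac{3 x^{2}}{2} + \frac{5}{3}; substituting u = h(x) collapses the integral.
F(x) = - \frac{\log{\left(\frac{3 x^{2}}{2} + \frac{5}{3} \right)}}{3} is an antiderivative of f.
Check: d/dx[- \frac{\log{\left(\frac{3 x^{2}}{2} + \frac{5}{3} \right)}}{3}] = - \frac{6 x}{9 x^{2} + 10} = f(x).
F(0) = - \frac{\log{\left(\frac{5}{3} \right)}}{3}; F(-1) = - \frac{\log{\left(\frac{19}{6} \right)}}{3}.
Integral = F(0) - F(-1) = - \frac{\log{\left(\frac{5}{3} \right)}}{3} + \frac{\log{\left(\frac{19}{6} \right)}}{3}.

Antiderivative: F(x) = - \frac{\log{\left(\frac{3 x^{2}}{2} + \frac{5}{3} \right)}}{3}; value = - \frac{\log{\left(\frac{5}{3} \right)}}{3} + \frac{\log{\left(\frac{19}{6} \right)}}{3}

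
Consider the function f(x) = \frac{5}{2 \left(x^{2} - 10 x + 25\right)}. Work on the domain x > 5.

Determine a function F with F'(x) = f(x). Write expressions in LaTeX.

A first test for any F(x): its x-derivative must equal f(x) identically.
Check: d/dx[- \frac{5}{2 \left(x - 5\right)}] = \frac{5}{2 x^{2} - 20 x + 50}, which equals f(x).

An antiderivative is F(x) = - \frac{5}{2 \left(x - 5\right)}.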